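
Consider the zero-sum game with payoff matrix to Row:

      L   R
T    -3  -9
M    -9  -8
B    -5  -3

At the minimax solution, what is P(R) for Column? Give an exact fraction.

1/4

Row minima: T → -9, M → -9, B → -5; maximin = -5.
Column maxima: L → -3, R → -3; minimax = -3.
-5 ≠ -3, so there is no saddle point; optimal play is mixed.
M is strictly dominated by B, so Row never plays it.
On the remaining 2×2 (T, B vs L, R):
Let Row play T with probability p. Expected payoff against L: (-3)p + (-5)(1−p) = 2p − 5; against R: (-9)p + (-3)(1−p) = −6p − 3.
Setting these equal: 2p − 5 = −6p − 3 ⇒ 8p = 2 ⇒ p = 1/4, and the value is (2)·(1/4) − 5 = -9/2.
For Column: with q = P(L), equating T's and B's payoffs gives 6q − 9 = −2q − 3 ⇒ q = 3/4.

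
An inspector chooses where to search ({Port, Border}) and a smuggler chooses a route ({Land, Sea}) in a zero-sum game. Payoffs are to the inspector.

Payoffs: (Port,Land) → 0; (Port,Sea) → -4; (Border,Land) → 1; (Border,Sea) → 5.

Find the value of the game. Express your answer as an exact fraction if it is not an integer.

Row minima: Port → -4, Border → 1; maximin = 1.
Column maxima: Land → 1, Sea → 5; minimax = 1.
Since maximin = minimax = 1, there is a saddle point and the value is 1.

1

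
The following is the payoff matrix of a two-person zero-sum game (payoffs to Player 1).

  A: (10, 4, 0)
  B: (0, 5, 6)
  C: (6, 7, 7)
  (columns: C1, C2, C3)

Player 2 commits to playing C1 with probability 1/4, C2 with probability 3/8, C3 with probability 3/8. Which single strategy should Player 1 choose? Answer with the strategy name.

Expected payoff of A: (1/4)·10 + (3/8)·4 + (3/8)·0 = 4.
Expected payoff of B: (1/4)·0 + (3/8)·5 + (3/8)·6 = 33/8.
Expected payoff of C: (1/4)·6 + (3/8)·7 + (3/8)·7 = 27/4.
The largest is 27/4, so Player 1's best response is C.

C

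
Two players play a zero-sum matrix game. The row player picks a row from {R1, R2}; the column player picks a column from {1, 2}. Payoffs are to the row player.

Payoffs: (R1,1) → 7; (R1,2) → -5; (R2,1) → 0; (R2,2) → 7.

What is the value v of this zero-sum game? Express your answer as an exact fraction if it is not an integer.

49/19

Row minima: R1 → -5, R2 → 0; maximin = 0.
Column maxima: 1 → 7, 2 → 7; minimax = 7.
0 ≠ 7, so there is no saddle point; optimal play is mixed.
Let the row player play R1 with probability p. Expected payoff against 1: 7p + 0(1−p) = 7p; against 2: (-5)p + 7(1−p) = −12p + 7.
Setting these equal: 7p = −12p + 7 ⇒ 19p = 7 ⇒ p = 7/19, and the value is (7)·(7/19) = 49/19.
For the column player: with q = P(1), equating R1's and R2's payoffs gives 12q − 5 = −7q + 7 ⇒ q = 12/19.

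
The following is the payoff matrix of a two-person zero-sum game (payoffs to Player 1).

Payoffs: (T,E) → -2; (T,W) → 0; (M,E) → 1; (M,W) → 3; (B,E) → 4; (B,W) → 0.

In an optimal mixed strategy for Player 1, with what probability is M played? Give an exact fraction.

Row minima: T → -2, M → 1, B → 0; maximin = 1.
Column maxima: E → 4, W → 3; minimax = 3.
1 ≠ 3, so there is no saddle point; optimal play is mixed.
T is strictly dominated by M, so Player 1 never plays it.
On the remaining 2×2 (M, B vs E, W):
Let Player 1 play M with probability p. Expected payoff against E: 1p + 4(1−p) = −3p + 4; against W: 3p + 0(1−p) = 3p.
Setting these equal: −3p + 4 = 3p ⇒ −6p = -4 ⇒ p = 2/3, and the value is (-3)·(2/3) + 4 = 2.
For Player 2: with q = P(E), equating M's and B's payoffs gives −2q + 3 = 4q ⇒ q = 1/2.

2/3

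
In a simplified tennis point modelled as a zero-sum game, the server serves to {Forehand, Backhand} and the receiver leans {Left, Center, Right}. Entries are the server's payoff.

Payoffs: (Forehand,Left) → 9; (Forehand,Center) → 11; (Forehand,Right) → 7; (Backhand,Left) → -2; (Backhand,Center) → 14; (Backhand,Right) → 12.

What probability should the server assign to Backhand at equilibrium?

1/8

Row minima: Forehand → 7, Backhand → -2; maximin = 7.
Column maxima: Left → 9, Center → 14, Right → 12; minimax = 9.
7 ≠ 9, so there is no saddle point; optimal play is mixed.
Center is strictly dominated by Left (it gives the server strictly more in every row), so the receiver never plays it.
On the remaining 2×2 (Forehand, Backhand vs Left, Right):
Let the server play Forehand with probability p. Expected payoff against Left: 9p + (-2)(1−p) = 11p − 2; against Right: 7p + 12(1−p) = −5p + 12.
Setting these equal: 11p − 2 = −5p + 12 ⇒ 16p = 14 ⇒ p = 7/8, and the value is (11)·(7/8) − 2 = 61/8.
For the receiver: with q = P(Left), equating Forehand's and Backhand's payoffs gives 2q + 7 = −14q + 12 ⇒ q = 5/16.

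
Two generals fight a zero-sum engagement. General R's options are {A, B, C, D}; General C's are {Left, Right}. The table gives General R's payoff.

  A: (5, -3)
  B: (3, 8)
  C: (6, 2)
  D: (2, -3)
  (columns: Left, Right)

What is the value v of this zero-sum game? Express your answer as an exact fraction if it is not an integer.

14/3

Row minima: A → -3, B → 3, C → 2, D → -3; maximin = 3.
Column maxima: Left → 6, Right → 8; minimax = 6.
3 ≠ 6, so there is no saddle point; optimal play is mixed.
A is strictly dominated by C, so General R never plays it.
D is strictly dominated by B, so General R never plays it.
On the remaining 2×2 (B, C vs Left, Right):
Let General R play B with probability p. Expected payoff against Left: 3p + 6(1−p) = −3p + 6; against Right: 8p + 2(1−p) = 6p + 2.
Setting these equal: −3p + 6 = 6p + 2 ⇒ −9p = -4 ⇒ p = 4/9, and the value is (-3)·(4/9) + 6 = 14/3.
For General C: with q = P(Left), equating B's and C's payoffs gives −5q + 8 = 4q + 2 ⇒ q = 2/3.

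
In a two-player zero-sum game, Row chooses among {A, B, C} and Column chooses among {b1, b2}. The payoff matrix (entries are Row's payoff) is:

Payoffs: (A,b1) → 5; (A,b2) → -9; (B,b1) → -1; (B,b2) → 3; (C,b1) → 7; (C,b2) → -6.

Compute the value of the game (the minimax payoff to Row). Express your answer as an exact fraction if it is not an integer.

Row minima: A → -9, B → -1, C → -6; maximin = -1.
Column maxima: b1 → 7, b2 → 3; minimax = 3.
-1 ≠ 3, so there is no saddle point; optimal play is mixed.
A is strictly dominated by C, so Row never plays it.
On the remaining 2×2 (B, C vs b1, b2):
Let Row play B with probability p. Expected payoff against b1: (-1)p + 7(1−p) = −8p + 7; against b2: 3p + (-6)(1−p) = 9p − 6.
Setting these equal: −8p + 7 = 9p − 6 ⇒ −17p = -13 ⇒ p = 13/17, and the value is (-8)·(13/17) + 7 = 15/17.
For Column: with q = P(b1), equating B's and C's payoffs gives −4q + 3 = 13q − 6 ⇒ q = 9/17.

15/17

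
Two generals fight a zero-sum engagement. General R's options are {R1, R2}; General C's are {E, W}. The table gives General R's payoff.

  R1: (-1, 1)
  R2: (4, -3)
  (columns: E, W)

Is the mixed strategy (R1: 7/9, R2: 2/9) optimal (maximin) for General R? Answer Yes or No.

Against E this mix gives (7/9)·(-1) + (2/9)·4 = 1/9.
Against W this mix gives (7/9)·1 + (2/9)·(-3) = 1/9.
All of General C's active replies (E, W) yield 1/9, and no column does worse for General R. The mix makes General C indifferent and guarantees 1/9, so it is optimal.

Yes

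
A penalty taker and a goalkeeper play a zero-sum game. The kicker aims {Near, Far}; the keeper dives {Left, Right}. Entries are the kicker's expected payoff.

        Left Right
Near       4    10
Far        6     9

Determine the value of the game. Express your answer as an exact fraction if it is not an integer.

Row minima: Near → 4, Far → 6; maximin = 6.
Column maxima: Left → 6, Right → 10; minimax = 6.
Since maximin = minimax = 6, there is a saddle point and the value is 6.

6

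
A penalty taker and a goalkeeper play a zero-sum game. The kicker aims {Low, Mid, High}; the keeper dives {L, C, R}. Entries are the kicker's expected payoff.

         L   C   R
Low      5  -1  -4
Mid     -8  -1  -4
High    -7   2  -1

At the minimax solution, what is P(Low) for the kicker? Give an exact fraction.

2/5

Row minima: Low → -4, Mid → -8, High → -7; maximin = -4.
Column maxima: L → 5, C → 2, R → -1; minimax = -1.
-4 ≠ -1, so there is no saddle point; optimal play is mixed.
Mid is strictly dominated by High, so the kicker never plays it.
C is strictly dominated by R (it gives the kicker strictly more in every row), so the keeper never plays it.
On the remaining 2×2 (Low, High vs L, R):
Let the kicker play Low with probability p. Expected payoff against L: 5p + (-7)(1−p) = 12p − 7; against R: (-4)p + (-1)(1−p) = −3p − 1.
Setting these equal: 12p − 7 = −3p − 1 ⇒ 15p = 6 ⇒ p = 2/5, and the value is (12)·(2/5) − 7 = -11/5.
For the keeper: with q = P(L), equating Low's and High's payoffs gives 9q − 4 = −6q − 1 ⇒ q = 1/5.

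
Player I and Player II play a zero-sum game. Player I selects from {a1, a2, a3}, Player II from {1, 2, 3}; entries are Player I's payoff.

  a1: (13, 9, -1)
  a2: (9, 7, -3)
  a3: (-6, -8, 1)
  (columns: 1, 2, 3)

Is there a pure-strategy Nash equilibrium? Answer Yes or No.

No

Row minima: a1 → -1, a2 → -3, a3 → -8; maximin = -1.
Column maxima: 1 → 13, 2 → 9, 3 → 1; minimax = 1.
-1 ≠ 1, so no pure-strategy equilibrium exists.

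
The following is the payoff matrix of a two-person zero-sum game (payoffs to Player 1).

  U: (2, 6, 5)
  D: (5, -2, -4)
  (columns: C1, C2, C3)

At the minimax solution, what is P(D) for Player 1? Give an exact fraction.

Row minima: U → 2, D → -4; maximin = 2.
Column maxima: C1 → 5, C2 → 6, C3 → 5; minimax = 5.
2 ≠ 5, so there is no saddle point; optimal play is mixed.
C2 is strictly dominated by C3 (it gives Player 1 strictly more in every row), so Player 2 never plays it.
On the remaining 2×2 (U, D vs C1, C3):
Let Player 1 play U with probability p. Expected payoff against C1: 2p + 5(1−p) = −3p + 5; against C3: 5p + (-4)(1−p) = 9p − 4.
Setting these equal: −3p + 5 = 9p − 4 ⇒ −12p = -9 ⇒ p = 3/4, and the value is (-3)·(3/4) + 5 = 11/4.
For Player 2: with q = P(C1), equating U's and D's payoffs gives −3q + 5 = 9q − 4 ⇒ q = 3/4.

1/4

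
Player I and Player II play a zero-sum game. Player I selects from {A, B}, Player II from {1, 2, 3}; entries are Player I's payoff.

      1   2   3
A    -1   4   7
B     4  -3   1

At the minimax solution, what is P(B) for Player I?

Row minima: A → -1, B → -3; maximin = -1.
Column maxima: 1 → 4, 2 → 4, 3 → 7; minimax = 4.
-1 ≠ 4, so there is no saddle point; optimal play is mixed.
3 is strictly dominated by 2 (it gives Player I strictly more in every row), so Player II never plays it.
On the remaining 2×2 (A, B vs 1, 2):
Let Player I play A with probability p. Expected payoff against 1: (-1)p + 4(1−p) = −5p + 4; against 2: 4p + (-3)(1−p) = 7p − 3.
Setting these equal: −5p + 4 = 7p − 3 ⇒ −12p = -7 ⇒ p = 7/12, and the value is (-5)·(7/12) + 4 = 13/12.
For Player II: with q = P(1), equating A's and B's payoffs gives −5q + 4 = 7q − 3 ⇒ q = 7/12.

5/12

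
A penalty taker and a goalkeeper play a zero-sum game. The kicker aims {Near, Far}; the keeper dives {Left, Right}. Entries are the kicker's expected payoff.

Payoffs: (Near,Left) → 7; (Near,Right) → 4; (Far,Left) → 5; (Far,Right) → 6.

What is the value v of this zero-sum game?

Row minima: Near → 4, Far → 5; maximin = 5.
Column maxima: Left → 7, Right → 6; minimax = 6.
5 ≠ 6, so there is no saddle point; optimal play is mixed.
Let the kicker play Near with probability p. Expected payoff against Left: 7p + 5(1−p) = 2p + 5; against Right: 4p + 6(1−p) = −2p + 6.
Setting these equal: 2p + 5 = −2p + 6 ⇒ 4p = 1 ⇒ p = 1/4, and the value is (2)·(1/4) + 5 = 11/2.
For the keeper: with q = P(Left), equating Near's and Far's payoffs gives 3q + 4 = −q + 6 ⇒ q = 1/2.

11/2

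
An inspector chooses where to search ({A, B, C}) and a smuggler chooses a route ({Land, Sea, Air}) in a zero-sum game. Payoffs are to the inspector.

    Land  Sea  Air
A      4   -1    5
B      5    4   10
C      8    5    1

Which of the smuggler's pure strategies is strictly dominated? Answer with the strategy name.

Land

Sea holds the inspector's payoff strictly below Land in every row: -1 < 4, 4 < 5, 5 < 8.
So Land is strictly dominated for the smuggler.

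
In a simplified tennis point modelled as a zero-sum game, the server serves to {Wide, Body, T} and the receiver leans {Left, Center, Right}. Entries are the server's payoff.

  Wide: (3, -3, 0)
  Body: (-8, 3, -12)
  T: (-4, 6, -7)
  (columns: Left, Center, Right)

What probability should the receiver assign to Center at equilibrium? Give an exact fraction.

Row minima: Wide → -3, Body → -12, T → -7; maximin = -3.
Column maxima: Left → 3, Center → 6, Right → 0; minimax = 0.
-3 ≠ 0, so there is no saddle point; optimal play is mixed.
Body is strictly dominated by T, so the server never plays it.
Left is strictly dominated by Right (it gives the server strictly more in every row), so the receiver never plays it.
On the remaining 2×2 (Wide, T vs Center, Right):
Let the server play Wide with probability p. Expected payoff against Center: (-3)p + 6(1−p) = −9p + 6; against Right: 0p + (-7)(1−p) = 7p − 7.
Setting these equal: −9p + 6 = 7p − 7 ⇒ −16p = -13 ⇒ p = 13/16, and the value is (-9)·(13/16) + 6 = -21/16.
For the receiver: with q = P(Center), equating Wide's and T's payoffs gives −3q = 13q − 7 ⇒ q = 7/16.

7/16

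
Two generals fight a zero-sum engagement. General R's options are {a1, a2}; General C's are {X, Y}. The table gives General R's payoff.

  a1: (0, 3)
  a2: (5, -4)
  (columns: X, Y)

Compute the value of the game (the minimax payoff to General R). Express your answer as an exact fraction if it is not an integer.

Row minima: a1 → 0, a2 → -4; maximin = 0.
Column maxima: X → 5, Y → 3; minimax = 3.
0 ≠ 3, so there is no saddle point; optimal play is mixed.
Let General R play a1 with probability p. Expected payoff against X: 0p + 5(1−p) = −5p + 5; against Y: 3p + (-4)(1−p) = 7p − 4.
Setting these equal: −5p + 5 = 7p − 4 ⇒ −12p = -9 ⇒ p = 3/4, and the value is (-5)·(3/4) + 5 = 5/4.
For General C: with q = P(X), equating a1's and a2's payoffs gives −3q + 3 = 9q − 4 ⇒ q = 7/12.

5/4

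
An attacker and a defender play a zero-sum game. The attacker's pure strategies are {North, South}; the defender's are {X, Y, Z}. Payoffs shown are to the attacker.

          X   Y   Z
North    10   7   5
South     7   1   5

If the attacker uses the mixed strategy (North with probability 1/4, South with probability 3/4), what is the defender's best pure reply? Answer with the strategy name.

Y

If the defender plays X, the attacker's expected payoff is (1/4)·10 + (3/4)·7 = 31/4.
If the defender plays Y, the attacker's expected payoff is (1/4)·7 + (3/4)·1 = 5/2.
If the defender plays Z, the attacker's expected payoff is (1/4)·5 + (3/4)·5 = 5.
The defender minimizes the attacker's payoff; the smallest is 5/2, so the best response is Y.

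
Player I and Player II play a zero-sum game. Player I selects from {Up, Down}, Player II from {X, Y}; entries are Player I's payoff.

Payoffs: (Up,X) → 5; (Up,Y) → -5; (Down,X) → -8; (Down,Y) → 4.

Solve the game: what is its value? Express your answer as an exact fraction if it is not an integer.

-10/11

Row minima: Up → -5, Down → -8; maximin = -5.
Column maxima: X → 5, Y → 4; minimax = 4.
-5 ≠ 4, so there is no saddle point; optimal play is mixed.
Let Player I play Up with probability p. Expected payoff against X: 5p + (-8)(1−p) = 13p − 8; against Y: (-5)p + 4(1−p) = −9p + 4.
Setting these equal: 13p − 8 = −9p + 4 ⇒ 22p = 12 ⇒ p = 6/11, and the value is (13)·(6/11) − 8 = -10/11.
For Player II: with q = P(X), equating Up's and Down's payoffs gives 10q − 5 = −12q + 4 ⇒ q = 9/22.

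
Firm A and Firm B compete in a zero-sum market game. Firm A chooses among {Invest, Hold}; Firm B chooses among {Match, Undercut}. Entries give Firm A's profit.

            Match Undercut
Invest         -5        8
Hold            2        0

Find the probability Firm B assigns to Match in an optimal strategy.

Row minima: Invest → -5, Hold → 0; maximin = 0.
Column maxima: Match → 2, Undercut → 8; minimax = 2.
0 ≠ 2, so there is no saddle point; optimal play is mixed.
Let Firm A play Invest with probability p. Expected payoff against Match: (-5)p + 2(1−p) = −7p + 2; against Undercut: 8p + 0(1−p) = 8p.
Setting these equal: −7p + 2 = 8p ⇒ −15p = -2 ⇒ p = 2/15, and the value is (-7)·(2/15) + 2 = 16/15.
For Firm B: with q = P(Match), equating Invest's and Hold's payoffs gives −13q + 8 = 2q ⇒ q = 8/15.

8/15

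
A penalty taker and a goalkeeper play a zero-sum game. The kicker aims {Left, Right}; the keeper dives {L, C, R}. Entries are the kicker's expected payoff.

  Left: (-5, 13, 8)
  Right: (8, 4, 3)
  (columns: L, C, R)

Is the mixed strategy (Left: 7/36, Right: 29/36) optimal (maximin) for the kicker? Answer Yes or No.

No

Against L this mix gives (7/36)·(-5) + (29/36)·8 = 197/36.
Against C this mix gives (7/36)·13 + (29/36)·4 = 23/4.
Against R this mix gives (7/36)·8 + (29/36)·3 = 143/36.
The keeper will play R, holding the kicker to 143/36. Shifting weight toward the row that does better against R would raise this floor (the equalizing mix achieves 79/18 against both R and L), so the proposed strategy is not optimal.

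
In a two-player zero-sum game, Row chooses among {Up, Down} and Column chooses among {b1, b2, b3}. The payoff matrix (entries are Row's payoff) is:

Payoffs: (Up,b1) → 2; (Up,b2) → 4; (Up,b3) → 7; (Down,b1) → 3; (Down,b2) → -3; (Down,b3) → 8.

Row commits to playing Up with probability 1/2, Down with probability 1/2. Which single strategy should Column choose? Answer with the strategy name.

If Column plays b1, Row's expected payoff is (1/2)·2 + (1/2)·3 = 5/2.
If Column plays b2, Row's expected payoff is (1/2)·4 + (1/2)·(-3) = 1/2.
If Column plays b3, Row's expected payoff is (1/2)·7 + (1/2)·8 = 15/2.
Column minimizes Row's payoff; the smallest is 1/2, so the best response is b2.

b2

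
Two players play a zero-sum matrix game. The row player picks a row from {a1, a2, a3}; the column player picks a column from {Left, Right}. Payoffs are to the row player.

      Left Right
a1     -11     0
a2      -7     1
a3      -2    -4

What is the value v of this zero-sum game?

Row minima: a1 → -11, a2 → -7, a3 → -4; maximin = -4.
Column maxima: Left → -2, Right → 1; minimax = -2.
-4 ≠ -2, so there is no saddle point; optimal play is mixed.
a1 is strictly dominated by a2, so the row player never plays it.
On the remaining 2×2 (a2, a3 vs Left, Right):
Let the row player play a2 with probability p. Expected payoff against Left: (-7)p + (-2)(1−p) = −5p − 2; against Right: 1p + (-4)(1−p) = 5p − 4.
Setting these equal: −5p − 2 = 5p − 4 ⇒ −10p = -2 ⇒ p = 1/5, and the value is (-5)·(1/5) − 2 = -3.
For the column player: with q = P(Left), equating a2's and a3's payoffs gives −8q + 1 = 2q − 4 ⇒ q = 1/2.

-3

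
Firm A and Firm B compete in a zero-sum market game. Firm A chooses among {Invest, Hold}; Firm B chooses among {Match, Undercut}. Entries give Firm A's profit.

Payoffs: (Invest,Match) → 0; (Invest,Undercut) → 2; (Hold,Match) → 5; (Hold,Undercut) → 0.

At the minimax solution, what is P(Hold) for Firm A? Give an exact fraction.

2/7

Row minima: Invest → 0, Hold → 0; maximin = 0.
Column maxima: Match → 5, Undercut → 2; minimax = 2.
0 ≠ 2, so there is no saddle point; optimal play is mixed.
Let Firm A play Invest with probability p. Expected payoff against Match: 0p + 5(1−p) = −5p + 5; against Undercut: 2p + 0(1−p) = 2p.
Setting these equal: −5p + 5 = 2p ⇒ −7p = -5 ⇒ p = 5/7, and the value is (-5)·(5/7) + 5 = 10/7.
For Firm B: with q = P(Match), equating Invest's and Hold's payoffs gives −2q + 2 = 5q ⇒ q = 2/7.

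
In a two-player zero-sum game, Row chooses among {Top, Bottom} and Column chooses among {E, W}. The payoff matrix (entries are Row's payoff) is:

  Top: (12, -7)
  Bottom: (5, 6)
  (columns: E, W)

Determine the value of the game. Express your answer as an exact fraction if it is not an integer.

Row minima: Top → -7, Bottom → 5; maximin = 5.
Column maxima: E → 12, W → 6; minimax = 6.
5 ≠ 6, so there is no saddle point; optimal play is mixed.
Let Row play Top with probability p. Expected payoff against E: 12p + 5(1−p) = 7p + 5; against W: (-7)p + 6(1−p) = −13p + 6.
Setting these equal: 7p + 5 = −13p + 6 ⇒ 20p = 1 ⇒ p = 1/20, and the value is (7)·(1/20) + 5 = 107/20.
For Column: with q = P(E), equating Top's and Bottom's payoffs gives 19q − 7 = −q + 6 ⇒ q = 13/20.

107/20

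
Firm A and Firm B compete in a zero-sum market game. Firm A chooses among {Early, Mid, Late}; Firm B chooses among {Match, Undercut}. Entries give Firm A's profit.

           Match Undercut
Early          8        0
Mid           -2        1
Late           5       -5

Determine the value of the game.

8/11

Row minima: Early → 0, Mid → -2, Late → -5; maximin = 0.
Column maxima: Match → 8, Undercut → 1; minimax = 1.
0 ≠ 1, so there is no saddle point; optimal play is mixed.
Late is strictly dominated by Early, so Firm A never plays it.
On the remaining 2×2 (Early, Mid vs Match, Undercut):
Let Firm A play Early with probability p. Expected payoff against Match: 8p + (-2)(1−p) = 10p − 2; against Undercut: 0p + 1(1−p) = −p + 1.
Setting these equal: 10p − 2 = −p + 1 ⇒ 11p = 3 ⇒ p = 3/11, and the value is (10)·(3/11) − 2 = 8/11.
For Firm B: with q = P(Match), equating Early's and Mid's payoffs gives 8q = −3q + 1 ⇒ q = 1/11.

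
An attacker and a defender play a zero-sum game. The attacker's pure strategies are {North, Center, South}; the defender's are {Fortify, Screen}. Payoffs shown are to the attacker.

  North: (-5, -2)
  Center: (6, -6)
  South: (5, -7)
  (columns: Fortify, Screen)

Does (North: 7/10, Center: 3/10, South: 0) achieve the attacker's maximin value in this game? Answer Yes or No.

No

Against Fortify this mix gives (7/10)·(-5) + (3/10)·6 = -17/10.
Against Screen this mix gives (7/10)·(-2) + (3/10)·(-6) = -16/5.
The defender will play Screen, holding the attacker to -16/5. Shifting weight toward the row that does better against Screen would raise this floor (the equalizing mix achieves -14/5 against both Screen and Fortify), so the proposed strategy is not optimal.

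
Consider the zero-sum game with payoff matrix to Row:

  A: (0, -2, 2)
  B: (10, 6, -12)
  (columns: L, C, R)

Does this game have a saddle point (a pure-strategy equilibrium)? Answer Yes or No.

Row minima: A → -2, B → -12; maximin = -2.
Column maxima: L → 10, C → 6, R → 2; minimax = 2.
-2 ≠ 2, so no pure-strategy equilibrium exists.

No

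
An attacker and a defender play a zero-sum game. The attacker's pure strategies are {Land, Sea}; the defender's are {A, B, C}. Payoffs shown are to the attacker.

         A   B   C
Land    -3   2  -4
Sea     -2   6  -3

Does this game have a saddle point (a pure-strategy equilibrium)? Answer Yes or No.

Row minima: Land → -4, Sea → -3; maximin = -3.
Column maxima: A → -2, B → 6, C → -3; minimax = -3.
maximin = minimax = -3, so a saddle point exists.

Yes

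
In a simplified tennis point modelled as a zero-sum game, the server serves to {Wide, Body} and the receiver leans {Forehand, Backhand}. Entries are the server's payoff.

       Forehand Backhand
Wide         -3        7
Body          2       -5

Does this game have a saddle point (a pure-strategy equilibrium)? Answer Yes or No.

Row minima: Wide → -3, Body → -5; maximin = -3.
Column maxima: Forehand → 2, Backhand → 7; minimax = 2.
-3 ≠ 2, so no pure-strategy equilibrium exists.

No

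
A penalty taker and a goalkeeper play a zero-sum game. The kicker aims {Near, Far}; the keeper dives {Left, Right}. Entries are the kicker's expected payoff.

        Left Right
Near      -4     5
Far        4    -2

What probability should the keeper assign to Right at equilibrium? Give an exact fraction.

Row minima: Near → -4, Far → -2; maximin = -2.
Column maxima: Left → 4, Right → 5; minimax = 4.
-2 ≠ 4, so there is no saddle point; optimal play is mixed.
Let the kicker play Near with probability p. Expected payoff against Left: (-4)p + 4(1−p) = −8p + 4; against Right: 5p + (-2)(1−p) = 7p − 2.
Setting these equal: −8p + 4 = 7p − 2 ⇒ −15p = -6 ⇒ p = 2/5, and the value is (-8)·(2/5) + 4 = 4/5.
For the keeper: with q = P(Left), equating Near's and Far's payoffs gives −9q + 5 = 6q − 2 ⇒ q = 7/15.

8/15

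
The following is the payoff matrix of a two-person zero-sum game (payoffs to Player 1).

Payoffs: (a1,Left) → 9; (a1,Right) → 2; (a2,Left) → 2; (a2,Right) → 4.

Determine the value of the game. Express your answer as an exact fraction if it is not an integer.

32/9

Row minima: a1 → 2, a2 → 2; maximin = 2.
Column maxima: Left → 9, Right → 4; minimax = 4.
2 ≠ 4, so there is no saddle point; optimal play is mixed.
Let Player 1 play a1 with probability p. Expected payoff against Left: 9p + 2(1−p) = 7p + 2; against Right: 2p + 4(1−p) = −2p + 4.
Setting these equal: 7p + 2 = −2p + 4 ⇒ 9p = 2 ⇒ p = 2/9, and the value is (7)·(2/9) + 2 = 32/9.
For Player 2: with q = P(Left), equating a1's and a2's payoffs gives 7q + 2 = −2q + 4 ⇒ q = 2/9.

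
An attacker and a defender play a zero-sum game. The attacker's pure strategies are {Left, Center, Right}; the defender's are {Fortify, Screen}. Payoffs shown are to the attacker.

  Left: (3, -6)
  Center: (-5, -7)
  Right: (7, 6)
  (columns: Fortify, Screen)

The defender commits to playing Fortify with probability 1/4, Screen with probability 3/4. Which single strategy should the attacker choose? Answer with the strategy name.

Right

Expected payoff of Left: (1/4)·3 + (3/4)·(-6) = -15/4.
Expected payoff of Center: (1/4)·(-5) + (3/4)·(-7) = -13/2.
Expected payoff of Right: (1/4)·7 + (3/4)·6 = 25/4.
The largest is 25/4, so the attacker's best response is Right.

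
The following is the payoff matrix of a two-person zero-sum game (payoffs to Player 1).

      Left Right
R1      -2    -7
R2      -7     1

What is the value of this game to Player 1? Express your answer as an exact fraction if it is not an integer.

-51/13

Row minima: R1 → -7, R2 → -7; maximin = -7.
Column maxima: Left → -2, Right → 1; minimax = -2.
-7 ≠ -2, so there is no saddle point; optimal play is mixed.
Let Player 1 play R1 with probability p. Expected payoff against Left: (-2)p + (-7)(1−p) = 5p − 7; against Right: (-7)p + 1(1−p) = −8p + 1.
Setting these equal: 5p − 7 = −8p + 1 ⇒ 13p = 8 ⇒ p = 8/13, and the value is (5)·(8/13) − 7 = -51/13.
For Player 2: with q = P(Left), equating R1's and R2's payoffs gives 5q − 7 = −8q + 1 ⇒ q = 8/13.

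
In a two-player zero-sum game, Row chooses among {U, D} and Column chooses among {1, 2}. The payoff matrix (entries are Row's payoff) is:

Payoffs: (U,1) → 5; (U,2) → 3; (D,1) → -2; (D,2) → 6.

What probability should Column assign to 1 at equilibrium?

3/10

Row minima: U → 3, D → -2; maximin = 3.
Column maxima: 1 → 5, 2 → 6; minimax = 5.
3 ≠ 5, so there is no saddle point; optimal play is mixed.
Let Row play U with probability p. Expected payoff against 1: 5p + (-2)(1−p) = 7p − 2; against 2: 3p + 6(1−p) = −3p + 6.
Setting these equal: 7p − 2 = −3p + 6 ⇒ 10p = 8 ⇒ p = 4/5, and the value is (7)·(4/5) − 2 = 18/5.
For Column: with q = P(1), equating U's and D's payoffs gives 2q + 3 = −8q + 6 ⇒ q = 3/10.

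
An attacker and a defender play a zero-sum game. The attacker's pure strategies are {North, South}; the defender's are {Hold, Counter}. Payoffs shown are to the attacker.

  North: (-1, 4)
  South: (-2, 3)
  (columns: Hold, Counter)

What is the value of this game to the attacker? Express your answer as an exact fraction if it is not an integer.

-1

Row minima: North → -1, South → -2; maximin = -1.
Column maxima: Hold → -1, Counter → 4; minimax = -1.
Since maximin = minimax = -1, there is a saddle point and the value is -1.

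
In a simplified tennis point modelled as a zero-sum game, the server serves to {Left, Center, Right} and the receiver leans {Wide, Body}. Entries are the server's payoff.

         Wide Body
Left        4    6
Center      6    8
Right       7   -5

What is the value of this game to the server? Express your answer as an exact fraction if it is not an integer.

Row minima: Left → 4, Center → 6, Right → -5; maximin = 6.
Column maxima: Wide → 7, Body → 8; minimax = 7.
6 ≠ 7, so there is no saddle point; optimal play is mixed.
Left is strictly dominated by Center, so the server never plays it.
On the remaining 2×2 (Center, Right vs Wide, Body):
Let the server play Center with probability p. Expected payoff against Wide: 6p + 7(1−p) = −p + 7; against Body: 8p + (-5)(1−p) = 13p − 5.
Setting these equal: −p + 7 = 13p − 5 ⇒ −14p = -12 ⇒ p = 6/7, and the value is (-1)·(6/7) + 7 = 43/7.
For the receiver: with q = P(Wide), equating Center's and Right's payoffs gives −2q + 8 = 12q − 5 ⇒ q = 13/14.

43/7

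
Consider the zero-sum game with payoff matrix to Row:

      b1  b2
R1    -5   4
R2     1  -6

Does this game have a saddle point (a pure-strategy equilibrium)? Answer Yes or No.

No

Row minima: R1 → -5, R2 → -6; maximin = -5.
Column maxima: b1 → 1, b2 → 4; minimax = 1.
-5 ≠ 1, so no pure-strategy equilibrium exists.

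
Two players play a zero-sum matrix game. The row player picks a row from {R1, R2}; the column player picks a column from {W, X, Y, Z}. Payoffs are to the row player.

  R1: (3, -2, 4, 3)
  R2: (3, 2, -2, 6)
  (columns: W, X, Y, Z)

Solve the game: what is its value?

2/5

Row minima: R1 → -2, R2 → -2; maximin = -2.
Column maxima: W → 3, X → 2, Y → 4, Z → 6; minimax = 2.
-2 ≠ 2, so there is no saddle point; optimal play is mixed.
W is strictly dominated by X (it gives the row player strictly more in every row), so the column player never plays it.
Z is strictly dominated by X (it gives the row player strictly more in every row), so the column player never plays it.
On the remaining 2×2 (R1, R2 vs X, Y):
Let the row player play R1 with probability p. Expected payoff against X: (-2)p + 2(1−p) = −4p + 2; against Y: 4p + (-2)(1−p) = 6p − 2.
Setting these equal: −4p + 2 = 6p − 2 ⇒ −10p = -4 ⇒ p = 2/5, and the value is (-4)·(2/5) + 2 = 2/5.
For the column player: with q = P(X), equating R1's and R2's payoffs gives −6q + 4 = 4q − 2 ⇒ q = 3/5.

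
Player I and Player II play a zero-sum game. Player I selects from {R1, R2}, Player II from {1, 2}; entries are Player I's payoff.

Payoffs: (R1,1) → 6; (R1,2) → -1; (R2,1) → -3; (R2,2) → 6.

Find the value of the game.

Row minima: R1 → -1, R2 → -3; maximin = -1.
Column maxima: 1 → 6, 2 → 6; minimax = 6.
-1 ≠ 6, so there is no saddle point; optimal play is mixed.
Let Player I play R1 with probability p. Expected payoff against 1: 6p + (-3)(1−p) = 9p − 3; against 2: (-1)p + 6(1−p) = −7p + 6.
Setting these equal: 9p − 3 = −7p + 6 ⇒ 16p = 9 ⇒ p = 9/16, and the value is (9)·(9/16) − 3 = 33/16.
For Player II: with q = P(1), equating R1's and R2's payoffs gives 7q − 1 = −9q + 6 ⇒ q = 7/16.

33/16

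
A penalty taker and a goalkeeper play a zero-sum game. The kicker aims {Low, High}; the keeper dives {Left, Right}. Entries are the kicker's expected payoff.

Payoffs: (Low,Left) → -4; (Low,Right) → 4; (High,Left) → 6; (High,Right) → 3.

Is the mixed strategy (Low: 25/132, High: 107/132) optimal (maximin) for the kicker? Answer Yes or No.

No

Against Left this mix gives (25/132)·(-4) + (107/132)·6 = 271/66.
Against Right this mix gives (25/132)·4 + (107/132)·3 = 421/132.
The keeper will play Right, holding the kicker to 421/132. Shifting weight toward the row that does better against Right would raise this floor (the equalizing mix achieves 36/11 against both Right and Left), so the proposed strategy is not optimal.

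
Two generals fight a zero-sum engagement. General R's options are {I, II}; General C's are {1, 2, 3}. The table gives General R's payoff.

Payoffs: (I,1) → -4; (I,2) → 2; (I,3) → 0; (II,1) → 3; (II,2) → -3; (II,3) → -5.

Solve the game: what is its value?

-5/3

Row minima: I → -4, II → -5; maximin = -4.
Column maxima: 1 → 3, 2 → 2, 3 → 0; minimax = 0.
-4 ≠ 0, so there is no saddle point; optimal play is mixed.
2 is strictly dominated by 3 (it gives General R strictly more in every row), so General C never plays it.
On the remaining 2×2 (I, II vs 1, 3):
Let General R play I with probability p. Expected payoff against 1: (-4)p + 3(1−p) = −7p + 3; against 3: 0p + (-5)(1−p) = 5p − 5.
Setting these equal: −7p + 3 = 5p − 5 ⇒ −12p = -8 ⇒ p = 2/3, and the value is (-7)·(2/3) + 3 = -5/3.
For General C: with q = P(1), equating I's and II's payoffs gives −4q = 8q − 5 ⇒ q = 5/12.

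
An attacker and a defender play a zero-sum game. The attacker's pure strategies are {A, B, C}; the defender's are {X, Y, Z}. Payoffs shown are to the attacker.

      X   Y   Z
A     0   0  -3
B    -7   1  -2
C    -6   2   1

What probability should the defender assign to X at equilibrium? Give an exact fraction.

Row minima: A → -3, B → -7, C → -6; maximin = -3.
Column maxima: X → 0, Y → 2, Z → 1; minimax = 0.
-3 ≠ 0, so there is no saddle point; optimal play is mixed.
B is strictly dominated by C, so the attacker never plays it.
Y is strictly dominated by Z (it gives the attacker strictly more in every row), so the defender never plays it.
On the remaining 2×2 (A, C vs X, Z):
Let the attacker play A with probability p. Expected payoff against X: 0p + (-6)(1−p) = 6p − 6; against Z: (-3)p + 1(1−p) = −4p + 1.
Setting these equal: 6p − 6 = −4p + 1 ⇒ 10p = 7 ⇒ p = 7/10, and the value is (6)·(7/10) − 6 = -9/5.
For the defender: with q = P(X), equating A's and C's payoffs gives 3q − 3 = −7q + 1 ⇒ q = 2/5.

2/5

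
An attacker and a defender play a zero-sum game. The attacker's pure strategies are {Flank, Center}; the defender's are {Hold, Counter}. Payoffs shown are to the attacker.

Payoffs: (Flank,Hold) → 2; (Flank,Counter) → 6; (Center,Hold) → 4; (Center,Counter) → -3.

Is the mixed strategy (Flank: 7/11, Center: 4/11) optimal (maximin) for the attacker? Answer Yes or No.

Against Hold this mix gives (7/11)·2 + (4/11)·4 = 30/11.
Against Counter this mix gives (7/11)·6 + (4/11)·(-3) = 30/11.
All of the defender's active replies (Hold, Counter) yield 30/11, and no column does worse for the attacker. The mix makes the defender indifferent and guarantees 30/11, so it is optimal.

Yes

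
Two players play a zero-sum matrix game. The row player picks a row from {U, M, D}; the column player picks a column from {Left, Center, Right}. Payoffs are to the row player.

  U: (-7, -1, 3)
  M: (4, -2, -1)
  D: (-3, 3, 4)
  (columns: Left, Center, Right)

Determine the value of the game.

Row minima: U → -7, M → -2, D → -3; maximin = -2.
Column maxima: Left → 4, Center → 3, Right → 4; minimax = 3.
-2 ≠ 3, so there is no saddle point; optimal play is mixed.
U is strictly dominated by D, so the row player never plays it.
Right is strictly dominated by Center (it gives the row player strictly more in every row), so the column player never plays it.
On the remaining 2×2 (M, D vs Left, Center):
Let the row player play M with probability p. Expected payoff against Left: 4p + (-3)(1−p) = 7p − 3; against Center: (-2)p + 3(1−p) = −5p + 3.
Setting these equal: 7p − 3 = −5p + 3 ⇒ 12p = 6 ⇒ p = 1/2, and the value is (7)·(1/2) − 3 = 1/2.
For the column player: with q = P(Left), equating M's and D's payoffs gives 6q − 2 = −6q + 3 ⇒ q = 5/12.

1/2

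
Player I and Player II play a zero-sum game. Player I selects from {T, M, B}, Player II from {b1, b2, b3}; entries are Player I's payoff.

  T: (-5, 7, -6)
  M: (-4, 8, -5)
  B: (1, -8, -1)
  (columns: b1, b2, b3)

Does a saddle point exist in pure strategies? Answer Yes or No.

Row minima: T → -6, M → -5, B → -8; maximin = -5.
Column maxima: b1 → 1, b2 → 8, b3 → -1; minimax = -1.
-5 ≠ -1, so no pure-strategy equilibrium exists.

No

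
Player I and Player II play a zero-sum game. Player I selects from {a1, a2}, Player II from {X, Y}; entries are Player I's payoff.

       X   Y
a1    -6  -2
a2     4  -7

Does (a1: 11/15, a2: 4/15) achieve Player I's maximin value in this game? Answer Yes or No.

Yes

Against X this mix gives (11/15)·(-6) + (4/15)·4 = -10/3.
Against Y this mix gives (11/15)·(-2) + (4/15)·(-7) = -10/3.
All of Player II's active replies (X, Y) yield -10/3, and no column does worse for Player I. The mix makes Player II indifferent and guarantees -10/3, so it is optimal.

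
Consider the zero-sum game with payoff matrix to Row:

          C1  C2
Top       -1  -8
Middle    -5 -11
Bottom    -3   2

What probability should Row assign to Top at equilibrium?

5/12

Row minima: Top → -8, Middle → -11, Bottom → -3; maximin = -3.
Column maxima: C1 → -1, C2 → 2; minimax = -1.
-3 ≠ -1, so there is no saddle point; optimal play is mixed.
Middle is strictly dominated by Top, so Row never plays it.
On the remaining 2×2 (Top, Bottom vs C1, C2):
Let Row play Top with probability p. Expected payoff against C1: (-1)p + (-3)(1−p) = 2p − 3; against C2: (-8)p + 2(1−p) = −10p + 2.
Setting these equal: 2p − 3 = −10p + 2 ⇒ 12p = 5 ⇒ p = 5/12, and the value is (2)·(5/12) − 3 = -13/6.
For Column: with q = P(C1), equating Top's and Bottom's payoffs gives 7q − 8 = −5q + 2 ⇒ q = 5/6.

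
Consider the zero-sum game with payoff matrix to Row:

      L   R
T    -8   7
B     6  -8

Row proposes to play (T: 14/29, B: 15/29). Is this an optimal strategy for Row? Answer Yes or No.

Against L this mix gives (14/29)·(-8) + (15/29)·6 = -22/29.
Against R this mix gives (14/29)·7 + (15/29)·(-8) = -22/29.
All of Column's active replies (L, R) yield -22/29, and no column does worse for Row. The mix makes Column indifferent and guarantees -22/29, so it is optimal.

Yes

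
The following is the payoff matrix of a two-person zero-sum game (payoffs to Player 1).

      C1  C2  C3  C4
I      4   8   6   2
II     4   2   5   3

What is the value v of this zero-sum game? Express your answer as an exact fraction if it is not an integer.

20/7

Row minima: I → 2, II → 2; maximin = 2.
Column maxima: C1 → 4, C2 → 8, C3 → 6, C4 → 3; minimax = 3.
2 ≠ 3, so there is no saddle point; optimal play is mixed.
C1 is strictly dominated by C4 (it gives Player 1 strictly more in every row), so Player 2 never plays it.
C3 is strictly dominated by C4 (it gives Player 1 strictly more in every row), so Player 2 never plays it.
On the remaining 2×2 (I, II vs C2, C4):
Let Player 1 play I with probability p. Expected payoff against C2: 8p + 2(1−p) = 6p + 2; against C4: 2p + 3(1−p) = −p + 3.
Setting these equal: 6p + 2 = −p + 3 ⇒ 7p = 1 ⇒ p = 1/7, and the value is (6)·(1/7) + 2 = 20/7.
For Player 2: with q = P(C2), equating I's and II's payoffs gives 6q + 2 = −q + 3 ⇒ q = 1/7.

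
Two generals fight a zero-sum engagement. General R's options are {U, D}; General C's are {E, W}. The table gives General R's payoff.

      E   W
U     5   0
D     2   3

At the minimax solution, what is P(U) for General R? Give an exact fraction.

1/6

Row minima: U → 0, D → 2; maximin = 2.
Column maxima: E → 5, W → 3; minimax = 3.
2 ≠ 3, so there is no saddle point; optimal play is mixed.
Let General R play U with probability p. Expected payoff against E: 5p + 2(1−p) = 3p + 2; against W: 0p + 3(1−p) = −3p + 3.
Setting these equal: 3p + 2 = −3p + 3 ⇒ 6p = 1 ⇒ p = 1/6, and the value is (3)·(1/6) + 2 = 5/2.
For General C: with q = P(E), equating U's and D's payoffs gives 5q = −q + 3 ⇒ q = 1/2.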